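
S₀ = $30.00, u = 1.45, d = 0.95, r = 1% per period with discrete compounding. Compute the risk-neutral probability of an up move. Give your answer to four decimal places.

p = 0.1200

Risk-neutral probability p = (1 + 0.01 − 0.95)/(1.45 − 0.95) = 0.0600/0.5000 = 0.1200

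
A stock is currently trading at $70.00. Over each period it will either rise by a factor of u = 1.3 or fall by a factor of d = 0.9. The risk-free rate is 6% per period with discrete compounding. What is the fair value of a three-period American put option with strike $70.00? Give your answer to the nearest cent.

Risk-neutral probability p = (1 + 0.06 − 0.9)/(1.3 − 0.9) = 0.1600/0.4000 = 0.4000
Terminal stock prices: S_uuu = 153.8, S_uud = 106.5, S_udd = 73.71, S_ddd = 51.03
Terminal payoffs (K − S): max(-83.79, 0) = 0, max(-36.47, 0) = 0, max(-3.71, 0) = 0, max(18.97, 0) = 18.97
Node uu (S = 118.3): continuation = 1/1.06·[0.4000·0.0000 + 0.6000·0.0000] = 0.0000; exercise value = 0.0000 ≤ continuation, so V_uu = 0.0000
Node ud (S = 81.9): continuation = 1/1.06·[0.4000·0.0000 + 0.6000·0.0000] = 0.0000; exercise value = 0.0000 ≤ continuation, so V_ud = 0.0000
Node dd (S = 56.7): continuation = 1/1.06·[0.4000·0.0000 + 0.6000·18.9700] = 10.7377; exercise value = 13.3000 > continuation, so V_dd = 13.3000 (exercise)
Node u (S = 91): continuation = 1/1.06·[0.4000·0.0000 + 0.6000·0.0000] = 0.0000; exercise value = 0.0000 ≤ continuation, so V_u = 0.0000
Node d (S = 63): continuation = 1/1.06·[0.4000·0.0000 + 0.6000·13.3000] = 7.5283; exercise value = 7.0000 ≤ continuation, so V_d = 7.5283
Node 0 (S = 70): continuation = 1/1.06·[0.4000·0.0000 + 0.6000·7.5283] = 4.2613; exercise value = 0.0000 ≤ continuation, so V_0 = 4.2613

$4.26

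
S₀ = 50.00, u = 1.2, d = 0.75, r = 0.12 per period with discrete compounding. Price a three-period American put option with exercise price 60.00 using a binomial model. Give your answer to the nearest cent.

Risk-neutral probability p = (1 + 0.12 − 0.75)/(1.2 − 0.75) = 0.3700/0.4500 = 0.8222
Terminal stock prices: S_uuu = 86.4, S_uud = 54, S_udd = 33.75, S_ddd = 21.09
Terminal payoffs (K − S): max(-26.4, 0) = 0, max(6, 0) = 6, max(26.25, 0) = 26.25, max(38.91, 0) = 38.91
Node uu (S = 72): continuation = 1/1.12·[0.8222·0.0000 + 0.1778·6.0000] = 0.9524; exercise value = 0.0000 ≤ continuation, so V_uu = 0.9524
Node ud (S = 45): continuation = 1/1.12·[0.8222·6.0000 + 0.1778·26.2500] = 8.5714; exercise value = 15.0000 > continuation, so V_ud = 15.0000 (exercise)
Node dd (S = 28.12): continuation = 1/1.12·[0.8222·26.2500 + 0.1778·38.9062] = 25.4464; exercise value = 31.8750 > continuation, so V_dd = 31.8750 (exercise)
Node u (S = 60): continuation = 1/1.12·[0.8222·0.9524 + 0.1778·15.0000] = 3.0801; exercise value = 0.0000 ≤ continuation, so V_u = 3.0801
Node d (S = 37.5): continuation = 1/1.12·[0.8222·15.0000 + 0.1778·31.8750] = 16.0714; exercise value = 22.5000 > continuation, so V_d = 22.5000 (exercise)
Node 0 (S = 50): continuation = 1/1.12·[0.8222·3.0801 + 0.1778·22.5000] = 5.8326; exercise value = 10.0000 > continuation, so V_0 = 10.0000 (exercise)

10.00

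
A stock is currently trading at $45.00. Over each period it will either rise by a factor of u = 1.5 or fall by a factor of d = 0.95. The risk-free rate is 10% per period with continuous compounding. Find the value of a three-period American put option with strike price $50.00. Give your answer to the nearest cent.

$5.00

Risk-neutral probability p = (e^0.1 − 0.95)/(1.5 − 0.95) = 0.1552/0.5500 = 0.2821
Terminal stock prices: S_uuu = 151.9, S_uud = 96.19, S_udd = 60.92, S_ddd = 38.58
Terminal payoffs (K − S): max(-101.9, 0) = 0, max(-46.19, 0) = 0, max(-10.92, 0) = 0, max(11.42, 0) = 11.42
Node uu (S = 101.2): continuation = e^(−0.1)·[0.2821·0.0000 + 0.7179·0.0000] = 0.0000; exercise value = 0.0000 ≤ continuation, so V_uu = 0.0000
Node ud (S = 64.12): continuation = e^(−0.1)·[0.2821·0.0000 + 0.7179·0.0000] = 0.0000; exercise value = 0.0000 ≤ continuation, so V_ud = 0.0000
Node dd (S = 40.61): continuation = e^(−0.1)·[0.2821·0.0000 + 0.7179·11.4181] = 7.4167; exercise value = 9.3875 > continuation, so V_dd = 9.3875 (exercise)
Node u (S = 67.5): continuation = e^(−0.1)·[0.2821·0.0000 + 0.7179·0.0000] = 0.0000; exercise value = 0.0000 ≤ continuation, so V_u = 0.0000
Node d (S = 42.75): continuation = e^(−0.1)·[0.2821·0.0000 + 0.7179·9.3875] = 6.0977; exercise value = 7.2500 > continuation, so V_d = 7.2500 (exercise)
Node 0 (S = 45): continuation = e^(−0.1)·[0.2821·0.0000 + 0.7179·7.2500] = 4.7093; exercise value = 5.0000 > continuation, so V_0 = 5.0000 (exercise)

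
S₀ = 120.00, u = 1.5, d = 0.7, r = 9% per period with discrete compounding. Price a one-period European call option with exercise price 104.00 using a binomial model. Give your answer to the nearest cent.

33.99

Risk-neutral probability p = (1 + 0.09 − 0.7)/(1.5 − 0.7) = 0.3900/0.8000 = 0.4875
Terminal stock prices: S_u = 180, S_d = 84
Terminal payoffs (S − K): max(76, 0) = 76, max(-20, 0) = 0
Node 0 (S = 120): V_0 = 1/1.09·[0.4875·76.0000 + 0.5125·0.0000] = 33.9908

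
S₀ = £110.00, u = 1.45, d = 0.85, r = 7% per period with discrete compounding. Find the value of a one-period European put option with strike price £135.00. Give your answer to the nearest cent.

£24.56

Risk-neutral probability p = (1 + 0.07 − 0.85)/(1.45 − 0.85) = 0.2200/0.6000 = 0.3667
Terminal stock prices: S_u = 159.5, S_d = 93.5
Terminal payoffs (K − S): max(-24.5, 0) = 0, max(41.5, 0) = 41.5
Node 0 (S = 110): V_0 = 1/1.07·[0.3667·0.0000 + 0.6333·41.5000] = 24.5639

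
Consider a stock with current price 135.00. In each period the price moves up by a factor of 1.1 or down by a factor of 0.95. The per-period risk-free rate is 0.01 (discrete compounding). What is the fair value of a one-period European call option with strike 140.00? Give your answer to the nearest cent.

Risk-neutral probability p = (1 + 0.01 − 0.95)/(1.1 − 0.95) = 0.0600/0.1500 = 0.4000
Terminal stock prices: S_u = 148.5, S_d = 128.2
Terminal payoffs (S − K): max(8.5, 0) = 8.5, max(-11.75, 0) = 0
Node 0 (S = 135): V_0 = 1/1.01·[0.4000·8.5000 + 0.6000·0.0000] = 3.3663

3.37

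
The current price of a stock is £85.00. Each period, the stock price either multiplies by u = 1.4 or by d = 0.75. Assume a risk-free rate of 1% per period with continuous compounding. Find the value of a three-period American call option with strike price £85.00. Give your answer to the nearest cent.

Risk-neutral probability p = (e^0.01 − 0.75)/(1.4 − 0.75) = 0.2601/0.6500 = 0.4001
Terminal stock prices: S_uuu = 233.2, S_uud = 124.9, S_udd = 66.94, S_ddd = 35.86
Terminal payoffs (S − K): max(148.2, 0) = 148.2, max(39.95, 0) = 39.95, max(-18.06, 0) = 0, max(-49.14, 0) = 0
Node uu (S = 166.6): continuation = e^(−0.01)·[0.4001·148.2400 + 0.5999·39.9500] = 82.4458; exercise value = 81.6000 ≤ continuation, so V_uu = 82.4458
Node ud (S = 89.25): continuation = e^(−0.01)·[0.4001·39.9500 + 0.5999·0.0000] = 15.8240; exercise value = 4.2500 ≤ continuation, so V_ud = 15.8240
Node dd (S = 47.81): continuation = e^(−0.01)·[0.4001·0.0000 + 0.5999·0.0000] = 0.0000; exercise value = 0.0000 ≤ continuation, so V_dd = 0.0000
Node u (S = 119): continuation = e^(−0.01)·[0.4001·82.4458 + 0.5999·15.8240] = 42.0552; exercise value = 34.0000 ≤ continuation, so V_u = 42.0552
Node d (S = 63.75): continuation = e^(−0.01)·[0.4001·15.8240 + 0.5999·0.0000] = 6.2678; exercise value = 0.0000 ≤ continuation, so V_d = 6.2678
Node 0 (S = 85): continuation = e^(−0.01)·[0.4001·42.0552 + 0.5999·6.2678] = 20.3807; exercise value = 0.0000 ≤ continuation, so V_0 = 20.3807

£20.38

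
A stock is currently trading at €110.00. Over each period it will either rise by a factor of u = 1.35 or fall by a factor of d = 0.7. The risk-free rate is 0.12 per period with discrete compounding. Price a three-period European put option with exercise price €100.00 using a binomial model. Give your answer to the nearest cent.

Risk-neutral probability p = (1 + 0.12 − 0.7)/(1.35 − 0.7) = 0.4200/0.6500 = 0.6462
Terminal stock prices: S_uuu = 270.6, S_uud = 140.3, S_udd = 72.76, S_ddd = 37.73
Terminal payoffs (K − S): max(-170.6, 0) = 0, max(-40.33, 0) = 0, max(27.24, 0) = 27.24, max(62.27, 0) = 62.27
Node uu (S = 200.5): V_uu = 1/1.12·[0.6462·0.0000 + 0.3538·0.0000] = 0.0000
Node ud (S = 103.9): V_ud = 1/1.12·[0.6462·0.0000 + 0.3538·27.2350] = 8.6045
Node dd (S = 53.9): V_dd = 1/1.12·[0.6462·27.2350 + 0.3538·62.2700] = 35.3857
Node u (S = 148.5): V_u = 1/1.12·[0.6462·0.0000 + 0.3538·8.6045] = 2.7184
Node d (S = 77): V_d = 1/1.12·[0.6462·8.6045 + 0.3538·35.3857] = 16.1437
Node 0 (S = 110): V_0 = 1/1.12·[0.6462·2.7184 + 0.3538·16.1437] = 6.6687

€6.67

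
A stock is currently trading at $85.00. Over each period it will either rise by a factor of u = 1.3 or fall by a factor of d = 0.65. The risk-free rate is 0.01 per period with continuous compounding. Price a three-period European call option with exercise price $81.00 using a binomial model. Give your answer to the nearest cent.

$22.37

Risk-neutral probability p = (e^0.01 − 0.65)/(1.3 − 0.65) = 0.3601/0.6500 = 0.5539
Terminal stock prices: S_uuu = 186.7, S_uud = 93.37, S_udd = 46.69, S_ddd = 23.34
Terminal payoffs (S − K): max(105.7, 0) = 105.7, max(12.37, 0) = 12.37, max(-34.31, 0) = 0, max(-57.66, 0) = 0
Node uu (S = 143.7): V_uu = e^(−0.01)·[0.5539·105.7450 + 0.4461·12.3725] = 63.4560
Node ud (S = 71.83): V_ud = e^(−0.01)·[0.5539·12.3725 + 0.4461·0.0000] = 6.7852
Node dd (S = 35.91): V_dd = e^(−0.01)·[0.5539·0.0000 + 0.4461·0.0000] = 0.0000
Node u (S = 110.5): V_u = e^(−0.01)·[0.5539·63.4560 + 0.4461·6.7852] = 37.7966
Node d (S = 55.25): V_d = e^(−0.01)·[0.5539·6.7852 + 0.4461·0.0000] = 3.7211
Node 0 (S = 85): V_0 = e^(−0.01)·[0.5539·37.7966 + 0.4461·3.7211] = 22.3715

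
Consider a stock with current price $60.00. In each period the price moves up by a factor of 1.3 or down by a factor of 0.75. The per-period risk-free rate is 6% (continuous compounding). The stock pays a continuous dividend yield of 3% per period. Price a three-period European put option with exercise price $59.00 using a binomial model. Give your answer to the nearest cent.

Per-period risk-free factor R = e^0.06 = 1.0618; dividend-adjusted growth = e^(0.06−0.03) = 1.0305.
Risk-neutral probability p = (1.0305 − 0.75)/(1.3 − 0.75) = 0.2805/0.5500 = 0.5099
Terminal stock prices: S_uuu = 131.8, S_uud = 76.05, S_udd = 43.88, S_ddd = 25.31
Terminal payoffs (K − S): max(-72.82, 0) = 0, max(-17.05, 0) = 0, max(15.12, 0) = 15.12, max(33.69, 0) = 33.69
Node uu (S = 101.4): V_uu = e^(−0.06)·[0.5099·0.0000 + 0.4901·0.0000] = 0.0000
Node ud (S = 58.5): V_ud = e^(−0.06)·[0.5099·0.0000 + 0.4901·15.1250] = 6.9808
Node dd (S = 33.75): V_dd = e^(−0.06)·[0.5099·15.1250 + 0.4901·33.6875] = 22.8116
Node u (S = 78): V_u = e^(−0.06)·[0.5099·0.0000 + 0.4901·6.9808] = 3.2219
Node d (S = 45): V_d = e^(−0.06)·[0.5099·6.9808 + 0.4901·22.8116] = 13.8809
Node 0 (S = 60): V_0 = e^(−0.06)·[0.5099·3.2219 + 0.4901·13.8809] = 7.9539

$7.95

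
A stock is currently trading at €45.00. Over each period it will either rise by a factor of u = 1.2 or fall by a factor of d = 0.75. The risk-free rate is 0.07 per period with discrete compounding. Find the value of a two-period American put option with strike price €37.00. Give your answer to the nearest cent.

€0.88

Risk-neutral probability p = (1 + 0.07 − 0.75)/(1.2 − 0.75) = 0.3200/0.4500 = 0.7111
Terminal stock prices: S_uu = 64.8, S_ud = 40.5, S_dd = 25.31
Terminal payoffs (K − S): max(-27.8, 0) = 0, max(-3.5, 0) = 0, max(11.69, 0) = 11.69
Node u (S = 54): continuation = 1/1.07·[0.7111·0.0000 + 0.2889·0.0000] = 0.0000; exercise value = 0.0000 ≤ continuation, so V_u = 0.0000
Node d (S = 33.75): continuation = 1/1.07·[0.7111·0.0000 + 0.2889·11.6875] = 3.1555; exercise value = 3.2500 > continuation, so V_d = 3.2500 (exercise)
Node 0 (S = 45): continuation = 1/1.07·[0.7111·0.0000 + 0.2889·3.2500] = 0.8775; exercise value = 0.0000 ≤ continuation, so V_0 = 0.8775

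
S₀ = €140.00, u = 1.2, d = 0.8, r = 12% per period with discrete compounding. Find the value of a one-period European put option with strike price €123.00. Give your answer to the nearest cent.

€1.96

Risk-neutral probability p = (1 + 0.12 − 0.8)/(1.2 − 0.8) = 0.3200/0.4000 = 0.8000
Terminal stock prices: S_u = 168, S_d = 112
Terminal payoffs (K − S): max(-45, 0) = 0, max(11, 0) = 11
Node 0 (S = 140): V_0 = 1/1.12·[0.8000·0.0000 + 0.2000·11.0000] = 1.9643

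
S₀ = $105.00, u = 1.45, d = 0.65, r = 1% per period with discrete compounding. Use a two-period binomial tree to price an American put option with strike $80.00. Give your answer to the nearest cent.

Risk-neutral probability p = (1 + 0.01 − 0.65)/(1.45 − 0.65) = 0.3600/0.8000 = 0.4500
Terminal stock prices: S_uu = 220.8, S_ud = 98.96, S_dd = 44.36
Terminal payoffs (K − S): max(-140.8, 0) = 0, max(-18.96, 0) = 0, max(35.64, 0) = 35.64
Node u (S = 152.2): continuation = 1/1.01·[0.4500·0.0000 + 0.5500·0.0000] = 0.0000; exercise value = 0.0000 ≤ continuation, so V_u = 0.0000
Node d (S = 68.25): continuation = 1/1.01·[0.4500·0.0000 + 0.5500·35.6375] = 19.4066; exercise value = 11.7500 ≤ continuation, so V_d = 19.4066
Node 0 (S = 105): continuation = 1/1.01·[0.4500·0.0000 + 0.5500·19.4066] = 10.5679; exercise value = 0.0000 ≤ continuation, so V_0 = 10.5679

$10.57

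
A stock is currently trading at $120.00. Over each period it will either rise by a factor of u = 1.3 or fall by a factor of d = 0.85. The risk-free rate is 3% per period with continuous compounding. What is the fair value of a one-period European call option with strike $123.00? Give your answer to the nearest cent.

$12.84

Risk-neutral probability p = (e^0.03 − 0.85)/(1.3 − 0.85) = 0.1805/0.4500 = 0.4010
Terminal stock prices: S_u = 156, S_d = 102
Terminal payoffs (S − K): max(33, 0) = 33, max(-21, 0) = 0
Node 0 (S = 120): V_0 = e^(−0.03)·[0.4010·33.0000 + 0.5990·0.0000] = 12.8422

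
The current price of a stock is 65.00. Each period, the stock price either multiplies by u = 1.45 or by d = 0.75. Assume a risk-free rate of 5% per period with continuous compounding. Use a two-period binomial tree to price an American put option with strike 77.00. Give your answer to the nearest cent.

Risk-neutral probability p = (e^0.05 − 0.75)/(1.45 − 0.75) = 0.3013/0.7000 = 0.4304
Terminal stock prices: S_uu = 136.7, S_ud = 70.69, S_dd = 36.56
Terminal payoffs (K − S): max(-59.66, 0) = 0, max(6.312, 0) = 6.312, max(40.44, 0) = 40.44
Node u (S = 94.25): continuation = e^(−0.05)·[0.4304·0.0000 + 0.5696·6.3125] = 3.4203; exercise value = 0.0000 ≤ continuation, so V_u = 3.4203
Node d (S = 48.75): continuation = e^(−0.05)·[0.4304·6.3125 + 0.5696·40.4375] = 24.4947; exercise value = 28.2500 > continuation, so V_d = 28.2500 (exercise)
Node 0 (S = 65): continuation = e^(−0.05)·[0.4304·3.4203 + 0.5696·28.2500] = 16.7070; exercise value = 12.0000 ≤ continuation, so V_0 = 16.7070

16.71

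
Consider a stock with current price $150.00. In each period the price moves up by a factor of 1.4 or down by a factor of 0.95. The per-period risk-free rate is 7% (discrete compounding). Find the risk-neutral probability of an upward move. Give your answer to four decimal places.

Risk-neutral probability p = (1 + 0.07 − 0.95)/(1.4 − 0.95) = 0.1200/0.4500 = 0.2667

p = 0.2667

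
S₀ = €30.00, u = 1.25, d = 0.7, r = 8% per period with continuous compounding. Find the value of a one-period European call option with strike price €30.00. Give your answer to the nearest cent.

Risk-neutral probability p = (e^0.08 − 0.7)/(1.25 − 0.7) = 0.3833/0.5500 = 0.6969
Terminal stock prices: S_u = 37.5, S_d = 21
Terminal payoffs (S − K): max(7.5, 0) = 7.5, max(-9, 0) = 0
Node 0 (S = 30): V_0 = e^(−0.08)·[0.6969·7.5000 + 0.3031·0.0000] = 4.8248

€4.82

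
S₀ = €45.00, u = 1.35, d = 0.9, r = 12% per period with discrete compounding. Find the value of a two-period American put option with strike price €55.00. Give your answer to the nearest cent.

Risk-neutral probability p = (1 + 0.12 − 0.9)/(1.35 − 0.9) = 0.2200/0.4500 = 0.4889
Terminal stock prices: S_uu = 82.01, S_ud = 54.68, S_dd = 36.45
Terminal payoffs (K − S): max(-27.01, 0) = 0, max(0.325, 0) = 0.325, max(18.55, 0) = 18.55
Node u (S = 60.75): continuation = 1/1.12·[0.4889·0.0000 + 0.5111·0.3250] = 0.1483; exercise value = 0.0000 ≤ continuation, so V_u = 0.1483
Node d (S = 40.5): continuation = 1/1.12·[0.4889·0.3250 + 0.5111·18.5500] = 8.6071; exercise value = 14.5000 > continuation, so V_d = 14.5000 (exercise)
Node 0 (S = 45): continuation = 1/1.12·[0.4889·0.1483 + 0.5111·14.5000] = 6.6818; exercise value = 10.0000 > continuation, so V_0 = 10.0000 (exercise)

€10.00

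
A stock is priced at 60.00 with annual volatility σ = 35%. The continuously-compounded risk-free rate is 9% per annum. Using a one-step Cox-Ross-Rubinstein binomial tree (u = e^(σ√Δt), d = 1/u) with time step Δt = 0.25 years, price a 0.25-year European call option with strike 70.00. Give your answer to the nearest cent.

CRR parameters: u = e^(σ√Δt) = e^(0.35·√0.25) = 1.1912, d = 1/u = 0.8395
Per-period rate: rΔt = 0.09·0.25 = 0.0225, so R = e^0.0225 = 1.0228
Risk-neutral probability p = (e^0.0225 − 0.8395)/(1.1912 − 0.8395) = 0.1833/0.3518 = 0.5210
Terminal stock prices: S_u = 71.47, S_d = 50.37
Terminal payoffs (S − K): max(1.475, 0) = 1.475, max(-19.63, 0) = 0
Node 0 (S = 60): V_0 = e^(−0.0225)·[0.5210·1.4748 + 0.4790·0.0000] = 0.7513

0.75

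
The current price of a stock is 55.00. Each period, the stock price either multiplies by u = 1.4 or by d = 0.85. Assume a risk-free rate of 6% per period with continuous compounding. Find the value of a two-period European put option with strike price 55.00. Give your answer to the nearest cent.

5.12

Risk-neutral probability p = (e^0.06 − 0.85)/(1.4 − 0.85) = 0.2118/0.5500 = 0.3852
Terminal stock prices: S_uu = 107.8, S_ud = 65.45, S_dd = 39.74
Terminal payoffs (K − S): max(-52.8, 0) = 0, max(-10.45, 0) = 0, max(15.26, 0) = 15.26
Node u (S = 77): V_u = e^(−0.06)·[0.3852·0.0000 + 0.6148·0.0000] = 0.0000
Node d (S = 46.75): V_d = e^(−0.06)·[0.3852·0.0000 + 0.6148·15.2625] = 8.8376
Node 0 (S = 55): V_0 = e^(−0.06)·[0.3852·0.0000 + 0.6148·8.8376] = 5.1173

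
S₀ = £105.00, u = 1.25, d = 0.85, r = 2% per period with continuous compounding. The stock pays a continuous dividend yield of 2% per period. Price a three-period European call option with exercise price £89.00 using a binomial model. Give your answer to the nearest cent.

Per-period risk-free factor R = e^0.02 = 1.0202; dividend-adjusted growth = e^(0.02−0.02) = 1.0000.
Risk-neutral probability p = (1.0000 − 0.85)/(1.25 − 0.85) = 0.1500/0.4000 = 0.3750
Terminal stock prices: S_uuu = 205.1, S_uud = 139.5, S_udd = 94.83, S_ddd = 64.48
Terminal payoffs (S − K): max(116.1, 0) = 116.1, max(50.45, 0) = 50.45, max(5.828, 0) = 5.828, max(-24.52, 0) = 0
Node uu (S = 164.1): V_uu = e^(−0.02)·[0.3750·116.0781 + 0.6250·50.4531] = 73.5762
Node ud (S = 111.6): V_ud = e^(−0.02)·[0.3750·50.4531 + 0.6250·5.8281] = 22.1157
Node dd (S = 75.86): V_dd = e^(−0.02)·[0.3750·5.8281 + 0.6250·0.0000] = 2.1423
Node u (S = 131.2): V_u = e^(−0.02)·[0.3750·73.5762 + 0.6250·22.1157] = 40.5934
Node d (S = 89.25): V_d = e^(−0.02)·[0.3750·22.1157 + 0.6250·2.1423] = 9.4416
Node 0 (S = 105): V_0 = e^(−0.02)·[0.3750·40.5934 + 0.6250·9.4416] = 20.7052

£20.71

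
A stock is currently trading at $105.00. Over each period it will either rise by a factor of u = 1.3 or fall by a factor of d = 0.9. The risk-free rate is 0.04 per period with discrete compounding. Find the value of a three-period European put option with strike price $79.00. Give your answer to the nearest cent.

Risk-neutral probability p = (1 + 0.04 − 0.9)/(1.3 − 0.9) = 0.1400/0.4000 = 0.3500
Terminal stock prices: S_uuu = 230.7, S_uud = 159.7, S_udd = 110.6, S_ddd = 76.55
Terminal payoffs (K − S): max(-151.7, 0) = 0, max(-80.71, 0) = 0, max(-31.57, 0) = 0, max(2.455, 0) = 2.455
Node uu (S = 177.5): V_uu = 1/1.04·[0.3500·0.0000 + 0.6500·0.0000] = 0.0000
Node ud (S = 122.9): V_ud = 1/1.04·[0.3500·0.0000 + 0.6500·0.0000] = 0.0000
Node dd (S = 85.05): V_dd = 1/1.04·[0.3500·0.0000 + 0.6500·2.4550] = 1.5344
Node u (S = 136.5): V_u = 1/1.04·[0.3500·0.0000 + 0.6500·0.0000] = 0.0000
Node d (S = 94.5): V_d = 1/1.04·[0.3500·0.0000 + 0.6500·1.5344] = 0.9590
Node 0 (S = 105): V_0 = 1/1.04·[0.3500·0.0000 + 0.6500·0.9590] = 0.5994

$0.60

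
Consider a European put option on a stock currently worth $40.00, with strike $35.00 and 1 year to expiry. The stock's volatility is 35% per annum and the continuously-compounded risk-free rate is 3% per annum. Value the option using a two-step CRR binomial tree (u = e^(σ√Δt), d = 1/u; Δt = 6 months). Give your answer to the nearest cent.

$2.91

CRR parameters: u = e^(σ√Δt) = e^(0.35·√0.5) = 1.2808, d = 1/u = 0.7808
Per-period rate: rΔt = 0.03·0.5 = 0.015, so R = e^0.015 = 1.0151
Risk-neutral probability p = (e^0.015 − 0.7808)/(1.2808 − 0.7808) = 0.2344/0.5000 = 0.4687
Terminal stock prices: S_uu = 65.62, S_ud = 40, S_dd = 24.38
Terminal payoffs (K − S): max(-30.62, 0) = 0, max(-5, 0) = 0, max(10.62, 0) = 10.62
Node u (S = 51.23): V_u = e^(−0.015)·[0.4687·0.0000 + 0.5313·0.0000] = 0.0000
Node d (S = 31.23): V_d = e^(−0.015)·[0.4687·0.0000 + 0.5313·10.6165] = 5.5570
Node 0 (S = 40): V_0 = e^(−0.015)·[0.4687·0.0000 + 0.5313·5.5570] = 2.9086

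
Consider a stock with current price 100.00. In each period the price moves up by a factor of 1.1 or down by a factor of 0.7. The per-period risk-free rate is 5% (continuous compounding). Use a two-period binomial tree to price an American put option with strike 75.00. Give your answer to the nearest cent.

Risk-neutral probability p = (e^0.05 − 0.7)/(1.1 − 0.7) = 0.3513/0.4000 = 0.8782
Terminal stock prices: S_uu = 121, S_ud = 77, S_dd = 49
Terminal payoffs (K − S): max(-46, 0) = 0, max(-2, 0) = 0, max(26, 0) = 26
Node u (S = 110): continuation = e^(−0.05)·[0.8782·0.0000 + 0.1218·0.0000] = 0.0000; exercise value = 0.0000 ≤ continuation, so V_u = 0.0000
Node d (S = 70): continuation = e^(−0.05)·[0.8782·0.0000 + 0.1218·26.0000] = 3.0129; exercise value = 5.0000 > continuation, so V_d = 5.0000 (exercise)
Node 0 (S = 100): continuation = e^(−0.05)·[0.8782·0.0000 + 0.1218·5.0000] = 0.5794; exercise value = 0.0000 ≤ continuation, so V_0 = 0.5794

0.58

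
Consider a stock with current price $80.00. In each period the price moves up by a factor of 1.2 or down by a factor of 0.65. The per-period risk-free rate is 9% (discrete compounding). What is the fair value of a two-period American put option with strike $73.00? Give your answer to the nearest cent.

Risk-neutral probability p = (1 + 0.09 − 0.65)/(1.2 − 0.65) = 0.4400/0.5500 = 0.8000
Terminal stock prices: S_uu = 115.2, S_ud = 62.4, S_dd = 33.8
Terminal payoffs (K − S): max(-42.2, 0) = 0, max(10.6, 0) = 10.6, max(39.2, 0) = 39.2
Node u (S = 96): continuation = 1/1.09·[0.8000·0.0000 + 0.2000·10.6000] = 1.9450; exercise value = 0.0000 ≤ continuation, so V_u = 1.9450
Node d (S = 52): continuation = 1/1.09·[0.8000·10.6000 + 0.2000·39.2000] = 14.9725; exercise value = 21.0000 > continuation, so V_d = 21.0000 (exercise)
Node 0 (S = 80): continuation = 1/1.09·[0.8000·1.9450 + 0.2000·21.0000] = 5.2807; exercise value = 0.0000 ≤ continuation, so V_0 = 5.2807

$5.28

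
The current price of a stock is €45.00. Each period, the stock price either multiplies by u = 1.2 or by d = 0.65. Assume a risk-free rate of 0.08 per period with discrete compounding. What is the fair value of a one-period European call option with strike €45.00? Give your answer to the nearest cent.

€6.52

Risk-neutral probability p = (1 + 0.08 − 0.65)/(1.2 − 0.65) = 0.4300/0.5500 = 0.7818
Terminal stock prices: S_u = 54, S_d = 29.25
Terminal payoffs (S − K): max(9, 0) = 9, max(-15.75, 0) = 0
Node 0 (S = 45): V_0 = 1/1.08·[0.7818·9.0000 + 0.2182·0.0000] = 6.5152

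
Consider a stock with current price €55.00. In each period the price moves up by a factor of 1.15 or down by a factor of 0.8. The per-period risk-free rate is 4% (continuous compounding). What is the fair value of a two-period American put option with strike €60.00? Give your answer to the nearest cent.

Risk-neutral probability p = (e^0.04 − 0.8)/(1.15 − 0.8) = 0.2408/0.3500 = 0.6880
Terminal stock prices: S_uu = 72.74, S_ud = 50.6, S_dd = 35.2
Terminal payoffs (K − S): max(-12.74, 0) = 0, max(9.4, 0) = 9.4, max(24.8, 0) = 24.8
Node u (S = 63.25): continuation = e^(−0.04)·[0.6880·0.0000 + 0.3120·9.4000] = 2.8175; exercise value = 0.0000 ≤ continuation, so V_u = 2.8175
Node d (S = 44): continuation = e^(−0.04)·[0.6880·9.4000 + 0.3120·24.8000] = 13.6474; exercise value = 16.0000 > continuation, so V_d = 16.0000 (exercise)
Node 0 (S = 55): continuation = e^(−0.04)·[0.6880·2.8175 + 0.3120·16.0000] = 6.6583; exercise value = 5.0000 ≤ continuation, so V_0 = 6.6583

€6.66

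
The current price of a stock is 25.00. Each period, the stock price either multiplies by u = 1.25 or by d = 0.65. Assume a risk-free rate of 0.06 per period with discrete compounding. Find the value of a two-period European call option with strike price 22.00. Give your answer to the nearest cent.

7.09

Risk-neutral probability p = (1 + 0.06 − 0.65)/(1.25 − 0.65) = 0.4100/0.6000 = 0.6833
Terminal stock prices: S_uu = 39.06, S_ud = 20.31, S_dd = 10.56
Terminal payoffs (S − K): max(17.06, 0) = 17.06, max(-1.688, 0) = 0, max(-11.44, 0) = 0
Node u (S = 31.25): V_u = 1/1.06·[0.6833·17.0625 + 0.3167·0.0000] = 10.9994
Node d (S = 16.25): V_d = 1/1.06·[0.6833·0.0000 + 0.3167·0.0000] = 0.0000
Node 0 (S = 25): V_0 = 1/1.06·[0.6833·10.9994 + 0.3167·0.0000] = 7.0908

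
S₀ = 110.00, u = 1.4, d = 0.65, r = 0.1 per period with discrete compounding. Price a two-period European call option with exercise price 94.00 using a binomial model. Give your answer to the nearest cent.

38.60

Risk-neutral probability p = (1 + 0.1 − 0.65)/(1.4 − 0.65) = 0.4500/0.7500 = 0.6000
Terminal stock prices: S_uu = 215.6, S_ud = 100.1, S_dd = 46.48
Terminal payoffs (S − K): max(121.6, 0) = 121.6, max(6.1, 0) = 6.1, max(-47.52, 0) = 0
Node u (S = 154): V_u = 1/1.1·[0.6000·121.6000 + 0.4000·6.1000] = 68.5455
Node d (S = 71.5): V_d = 1/1.1·[0.6000·6.1000 + 0.4000·0.0000] = 3.3273
Node 0 (S = 110): V_0 = 1/1.1·[0.6000·68.5455 + 0.4000·3.3273] = 38.5983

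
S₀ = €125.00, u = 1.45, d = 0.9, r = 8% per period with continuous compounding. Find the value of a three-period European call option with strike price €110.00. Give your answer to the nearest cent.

€42.87

Risk-neutral probability p = (e^0.08 − 0.9)/(1.45 − 0.9) = 0.1833/0.5500 = 0.3332
Terminal stock prices: S_uuu = 381.1, S_uud = 236.5, S_udd = 146.8, S_ddd = 91.13
Terminal payoffs (S − K): max(271.1, 0) = 271.1, max(126.5, 0) = 126.5, max(36.81, 0) = 36.81, max(-18.87, 0) = 0
Node uu (S = 262.8): V_uu = e^(−0.08)·[0.3332·271.0781 + 0.6668·126.5312] = 161.2697
Node ud (S = 163.1): V_ud = e^(−0.08)·[0.3332·126.5312 + 0.6668·36.8125] = 61.5822
Node dd (S = 101.2): V_dd = e^(−0.08)·[0.3332·36.8125 + 0.6668·0.0000] = 11.3245
Node u (S = 181.2): V_u = e^(−0.08)·[0.3332·161.2697 + 0.6668·61.5822] = 87.5142
Node d (S = 112.5): V_d = e^(−0.08)·[0.3332·61.5822 + 0.6668·11.3245] = 25.9145
Node 0 (S = 125): V_0 = e^(−0.08)·[0.3332·87.5142 + 0.6668·25.9145] = 42.8719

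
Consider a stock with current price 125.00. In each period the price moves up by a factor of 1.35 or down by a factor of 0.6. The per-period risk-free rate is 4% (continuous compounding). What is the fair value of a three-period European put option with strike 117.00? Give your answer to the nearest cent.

20.54

Risk-neutral probability p = (e^0.04 − 0.6)/(1.35 − 0.6) = 0.4408/0.7500 = 0.5877
Terminal stock prices: S_uuu = 307.5, S_uud = 136.7, S_udd = 60.75, S_ddd = 27
Terminal payoffs (K − S): max(-190.5, 0) = 0, max(-19.69, 0) = 0, max(56.25, 0) = 56.25, max(90, 0) = 90
Node uu (S = 227.8): V_uu = e^(−0.04)·[0.5877·0.0000 + 0.4123·0.0000] = 0.0000
Node ud (S = 101.2): V_ud = e^(−0.04)·[0.5877·0.0000 + 0.4123·56.2500] = 22.2799
Node dd (S = 45): V_dd = e^(−0.04)·[0.5877·56.2500 + 0.4123·90.0000] = 67.4124
Node u (S = 168.8): V_u = e^(−0.04)·[0.5877·0.0000 + 0.4123·22.2799] = 8.8248
Node d (S = 75): V_d = e^(−0.04)·[0.5877·22.2799 + 0.4123·67.4124] = 39.2827
Node 0 (S = 125): V_0 = e^(−0.04)·[0.5877·8.8248 + 0.4123·39.2827] = 20.5428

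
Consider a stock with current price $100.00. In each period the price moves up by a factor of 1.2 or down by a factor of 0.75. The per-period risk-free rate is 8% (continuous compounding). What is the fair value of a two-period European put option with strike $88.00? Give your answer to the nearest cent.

$1.82

Risk-neutral probability p = (e^0.08 − 0.75)/(1.2 − 0.75) = 0.3333/0.4500 = 0.7406
Terminal stock prices: S_uu = 144, S_ud = 90, S_dd = 56.25
Terminal payoffs (K − S): max(-56, 0) = 0, max(-2, 0) = 0, max(31.75, 0) = 31.75
Node u (S = 120): V_u = e^(−0.08)·[0.7406·0.0000 + 0.2594·0.0000] = 0.0000
Node d (S = 75): V_d = e^(−0.08)·[0.7406·0.0000 + 0.2594·31.7500] = 7.6016
Node 0 (S = 100): V_0 = e^(−0.08)·[0.7406·0.0000 + 0.2594·7.6016] = 1.8200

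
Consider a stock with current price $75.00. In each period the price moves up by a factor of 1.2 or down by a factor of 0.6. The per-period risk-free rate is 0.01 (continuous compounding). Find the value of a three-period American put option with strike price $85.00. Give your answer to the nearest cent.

Risk-neutral probability p = (e^0.01 − 0.6)/(1.2 − 0.6) = 0.4101/0.6000 = 0.6834
Terminal stock prices: S_uuu = 129.6, S_uud = 64.8, S_udd = 32.4, S_ddd = 16.2
Terminal payoffs (K − S): max(-44.6, 0) = 0, max(20.2, 0) = 20.2, max(52.6, 0) = 52.6, max(68.8, 0) = 68.8
Node uu (S = 108): continuation = e^(−0.01)·[0.6834·0.0000 + 0.3166·20.2000] = 6.3313; exercise value = 0.0000 ≤ continuation, so V_uu = 6.3313
Node ud (S = 54): continuation = e^(−0.01)·[0.6834·20.2000 + 0.3166·52.6000] = 30.1542; exercise value = 31.0000 > continuation, so V_ud = 31.0000 (exercise)
Node dd (S = 27): continuation = e^(−0.01)·[0.6834·52.6000 + 0.3166·68.8000] = 57.1542; exercise value = 58.0000 > continuation, so V_dd = 58.0000 (exercise)
Node u (S = 90): continuation = e^(−0.01)·[0.6834·6.3313 + 0.3166·31.0000] = 14.0003; exercise value = 0.0000 ≤ continuation, so V_u = 14.0003
Node d (S = 45): continuation = e^(−0.01)·[0.6834·31.0000 + 0.3166·58.0000] = 39.1542; exercise value = 40.0000 > continuation, so V_d = 40.0000 (exercise)
Node 0 (S = 75): continuation = e^(−0.01)·[0.6834·14.0003 + 0.3166·40.0000] = 22.0102; exercise value = 10.0000 ≤ continuation, so V_0 = 22.0102

$22.01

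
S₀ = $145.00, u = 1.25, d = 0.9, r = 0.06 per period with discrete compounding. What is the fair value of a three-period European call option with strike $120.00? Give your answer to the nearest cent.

$46.17

Risk-neutral probability p = (1 + 0.06 − 0.9)/(1.25 − 0.9) = 0.1600/0.3500 = 0.4571
Terminal stock prices: S_uuu = 283.2, S_uud = 203.9, S_udd = 146.8, S_ddd = 105.7
Terminal payoffs (S − K): max(163.2, 0) = 163.2, max(83.91, 0) = 83.91, max(26.81, 0) = 26.81, max(-14.29, 0) = 0
Node uu (S = 226.6): V_uu = 1/1.06·[0.4571·163.2031 + 0.5429·83.9062] = 113.3550
Node ud (S = 163.1): V_ud = 1/1.06·[0.4571·83.9062 + 0.5429·26.8125] = 49.9175
Node dd (S = 117.5): V_dd = 1/1.06·[0.4571·26.8125 + 0.5429·0.0000] = 11.5633
Node u (S = 181.2): V_u = 1/1.06·[0.4571·113.3550 + 0.5429·49.9175] = 74.4504
Node d (S = 130.5): V_d = 1/1.06·[0.4571·49.9175 + 0.5429·11.5633] = 27.4497
Node 0 (S = 145): V_0 = 1/1.06·[0.4571·74.4504 + 0.5429·27.4497] = 46.1658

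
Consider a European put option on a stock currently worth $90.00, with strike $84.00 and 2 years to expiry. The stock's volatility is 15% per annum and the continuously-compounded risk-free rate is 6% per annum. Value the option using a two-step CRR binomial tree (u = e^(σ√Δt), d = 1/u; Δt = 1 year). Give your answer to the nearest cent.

$1.69

CRR parameters: u = e^(σ√Δt) = e^(0.15·√1) = 1.1618, d = 1/u = 0.8607
Per-period rate: rΔt = 0.06·1 = 0.06, so R = e^0.06 = 1.0618
Risk-neutral probability p = (e^0.06 − 0.8607)/(1.1618 − 0.8607) = 0.2011/0.3011 = 0.6679
Terminal stock prices: S_uu = 121.5, S_ud = 90, S_dd = 66.67
Terminal payoffs (K − S): max(-37.49, 0) = 0, max(-6, 0) = 0, max(17.33, 0) = 17.33
Node u (S = 104.6): V_u = e^(−0.06)·[0.6679·0.0000 + 0.3321·0.0000] = 0.0000
Node d (S = 77.46): V_d = e^(−0.06)·[0.6679·0.0000 + 0.3321·17.3264] = 5.4186
Node 0 (S = 90): V_0 = e^(−0.06)·[0.6679·0.0000 + 0.3321·5.4186] = 1.6946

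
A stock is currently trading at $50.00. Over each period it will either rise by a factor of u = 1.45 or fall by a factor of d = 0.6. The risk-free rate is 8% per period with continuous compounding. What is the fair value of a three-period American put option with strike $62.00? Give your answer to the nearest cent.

$16.61

Risk-neutral probability p = (e^0.08 − 0.6)/(1.45 − 0.6) = 0.4833/0.8500 = 0.5686
Terminal stock prices: S_uuu = 152.4, S_uud = 63.07, S_udd = 26.1, S_ddd = 10.8
Terminal payoffs (K − S): max(-90.43, 0) = 0, max(-1.075, 0) = 0, max(35.9, 0) = 35.9, max(51.2, 0) = 51.2
Node uu (S = 105.1): continuation = e^(−0.08)·[0.5686·0.0000 + 0.4314·0.0000] = 0.0000; exercise value = 0.0000 ≤ continuation, so V_uu = 0.0000
Node ud (S = 43.5): continuation = e^(−0.08)·[0.5686·0.0000 + 0.4314·35.9000] = 14.2974; exercise value = 18.5000 > continuation, so V_ud = 18.5000 (exercise)
Node dd (S = 18): continuation = e^(−0.08)·[0.5686·35.9000 + 0.4314·51.2000] = 39.2332; exercise value = 44.0000 > continuation, so V_dd = 44.0000 (exercise)
Node u (S = 72.5): continuation = e^(−0.08)·[0.5686·0.0000 + 0.4314·18.5000] = 7.3678; exercise value = 0.0000 ≤ continuation, so V_u = 7.3678
Node d (S = 30): continuation = e^(−0.08)·[0.5686·18.5000 + 0.4314·44.0000] = 27.2332; exercise value = 32.0000 > continuation, so V_d = 32.0000 (exercise)
Node 0 (S = 50): continuation = e^(−0.08)·[0.5686·7.3678 + 0.4314·32.0000] = 16.6113; exercise value = 12.0000 ≤ continuation, so V_0 = 16.6113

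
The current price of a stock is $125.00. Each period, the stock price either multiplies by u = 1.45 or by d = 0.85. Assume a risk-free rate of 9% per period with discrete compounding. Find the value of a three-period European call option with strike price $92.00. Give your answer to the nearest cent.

Risk-neutral probability p = (1 + 0.09 − 0.85)/(1.45 − 0.85) = 0.2400/0.6000 = 0.4000
Terminal stock prices: S_uuu = 381.1, S_uud = 223.4, S_udd = 131, S_ddd = 76.77
Terminal payoffs (S − K): max(289.1, 0) = 289.1, max(131.4, 0) = 131.4, max(38.95, 0) = 38.95, max(-15.23, 0) = 0
Node uu (S = 262.8): V_uu = 1/1.09·[0.4000·289.0781 + 0.6000·131.3906] = 178.4088
Node ud (S = 154.1): V_ud = 1/1.09·[0.4000·131.3906 + 0.6000·38.9531] = 69.6588
Node dd (S = 90.31): V_dd = 1/1.09·[0.4000·38.9531 + 0.6000·0.0000] = 14.2947
Node u (S = 181.2): V_u = 1/1.09·[0.4000·178.4088 + 0.6000·69.6588] = 103.8154
Node d (S = 106.2): V_d = 1/1.09·[0.4000·69.6588 + 0.6000·14.2947] = 33.4315
Node 0 (S = 125): V_0 = 1/1.09·[0.4000·103.8154 + 0.6000·33.4315] = 56.5001

$56.50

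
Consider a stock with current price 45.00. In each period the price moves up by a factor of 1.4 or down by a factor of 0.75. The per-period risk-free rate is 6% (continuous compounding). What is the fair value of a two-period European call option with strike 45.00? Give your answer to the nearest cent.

Risk-neutral probability p = (e^0.06 − 0.75)/(1.4 − 0.75) = 0.3118/0.6500 = 0.4797
Terminal stock prices: S_uu = 88.2, S_ud = 47.25, S_dd = 25.31
Terminal payoffs (S − K): max(43.2, 0) = 43.2, max(2.25, 0) = 2.25, max(-19.69, 0) = 0
Node u (S = 63): V_u = e^(−0.06)·[0.4797·43.2000 + 0.5203·2.2500] = 20.6206
Node d (S = 33.75): V_d = e^(−0.06)·[0.4797·2.2500 + 0.5203·0.0000] = 1.0166
Node 0 (S = 45): V_0 = e^(−0.06)·[0.4797·20.6206 + 0.5203·1.0166] = 9.8147

9.81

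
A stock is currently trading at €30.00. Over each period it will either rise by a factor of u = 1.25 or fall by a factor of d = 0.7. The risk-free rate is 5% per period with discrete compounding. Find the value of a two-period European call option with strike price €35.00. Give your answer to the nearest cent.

Risk-neutral probability p = (1 + 0.05 − 0.7)/(1.25 − 0.7) = 0.3500/0.5500 = 0.6364
Terminal stock prices: S_uu = 46.88, S_ud = 26.25, S_dd = 14.7
Terminal payoffs (S − K): max(11.88, 0) = 11.88, max(-8.75, 0) = 0, max(-20.3, 0) = 0
Node u (S = 37.5): V_u = 1/1.05·[0.6364·11.8750 + 0.3636·0.0000] = 7.1970
Node d (S = 21): V_d = 1/1.05·[0.6364·0.0000 + 0.3636·0.0000] = 0.0000
Node 0 (S = 30): V_0 = 1/1.05·[0.6364·7.1970 + 0.3636·0.0000] = 4.3618

€4.36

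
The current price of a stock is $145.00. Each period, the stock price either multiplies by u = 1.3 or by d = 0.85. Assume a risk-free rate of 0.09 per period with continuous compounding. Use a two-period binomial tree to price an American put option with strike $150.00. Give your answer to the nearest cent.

$11.18

Risk-neutral probability p = (e^0.09 − 0.85)/(1.3 − 0.85) = 0.2442/0.4500 = 0.5426
Terminal stock prices: S_uu = 245.1, S_ud = 160.2, S_dd = 104.8
Terminal payoffs (K − S): max(-95.05, 0) = 0, max(-10.22, 0) = 0, max(45.24, 0) = 45.24
Node u (S = 188.5): continuation = e^(−0.09)·[0.5426·0.0000 + 0.4574·0.0000] = 0.0000; exercise value = 0.0000 ≤ continuation, so V_u = 0.0000
Node d (S = 123.2): continuation = e^(−0.09)·[0.5426·0.0000 + 0.4574·45.2375] = 18.9103; exercise value = 26.7500 > continuation, so V_d = 26.7500 (exercise)
Node 0 (S = 145): continuation = e^(−0.09)·[0.5426·0.0000 + 0.4574·26.7500] = 11.1821; exercise value = 5.0000 ≤ continuation, so V_0 = 11.1821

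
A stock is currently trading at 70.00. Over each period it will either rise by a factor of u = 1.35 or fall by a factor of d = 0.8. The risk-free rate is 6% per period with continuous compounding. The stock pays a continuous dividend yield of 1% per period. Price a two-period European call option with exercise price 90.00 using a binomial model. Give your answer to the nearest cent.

6.96

Per-period risk-free factor R = e^0.06 = 1.0618; dividend-adjusted growth = e^(0.06−0.01) = 1.0513.
Risk-neutral probability p = (1.0513 − 0.8)/(1.35 − 0.8) = 0.2513/0.5500 = 0.4569
Terminal stock prices: S_uu = 127.6, S_ud = 75.6, S_dd = 44.8
Terminal payoffs (S − K): max(37.58, 0) = 37.58, max(-14.4, 0) = 0, max(-45.2, 0) = 0
Node u (S = 94.5): V_u = e^(−0.06)·[0.4569·37.5750 + 0.5431·0.0000] = 16.1667
Node d (S = 56): V_d = e^(−0.06)·[0.4569·0.0000 + 0.5431·0.0000] = 0.0000
Node 0 (S = 70): V_0 = e^(−0.06)·[0.4569·16.1667 + 0.5431·0.0000] = 6.9557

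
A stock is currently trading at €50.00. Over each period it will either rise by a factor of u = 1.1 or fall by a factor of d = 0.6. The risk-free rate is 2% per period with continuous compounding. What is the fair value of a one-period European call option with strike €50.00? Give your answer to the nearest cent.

Risk-neutral probability p = (e^0.02 − 0.6)/(1.1 − 0.6) = 0.4202/0.5000 = 0.8404
Terminal stock prices: S_u = 55, S_d = 30
Terminal payoffs (S − K): max(5, 0) = 5, max(-20, 0) = 0
Node 0 (S = 50): V_0 = e^(−0.02)·[0.8404·5.0000 + 0.1596·0.0000] = 4.1188

€4.12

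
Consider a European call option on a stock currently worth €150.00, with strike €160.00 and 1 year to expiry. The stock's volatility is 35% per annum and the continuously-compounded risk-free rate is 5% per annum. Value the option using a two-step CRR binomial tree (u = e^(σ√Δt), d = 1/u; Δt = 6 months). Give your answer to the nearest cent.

CRR parameters: u = e^(σ√Δt) = e^(0.35·√0.5) = 1.2808, d = 1/u = 0.7808
Per-period rate: rΔt = 0.05·0.5 = 0.025, so R = e^0.025 = 1.0253
Risk-neutral probability p = (e^0.025 − 0.7808)/(1.2808 − 0.7808) = 0.2446/0.5000 = 0.4891
Terminal stock prices: S_uu = 246.1, S_ud = 150, S_dd = 91.44
Terminal payoffs (S − K): max(86.07, 0) = 86.07, max(-10, 0) = 0, max(-68.56, 0) = 0
Node u (S = 192.1): V_u = e^(−0.025)·[0.4891·86.0685 + 0.5109·0.0000] = 41.0541
Node d (S = 117.1): V_d = e^(−0.025)·[0.4891·0.0000 + 0.5109·0.0000] = 0.0000
Node 0 (S = 150): V_0 = e^(−0.025)·[0.4891·41.0541 + 0.5109·0.0000] = 19.5825

€19.58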